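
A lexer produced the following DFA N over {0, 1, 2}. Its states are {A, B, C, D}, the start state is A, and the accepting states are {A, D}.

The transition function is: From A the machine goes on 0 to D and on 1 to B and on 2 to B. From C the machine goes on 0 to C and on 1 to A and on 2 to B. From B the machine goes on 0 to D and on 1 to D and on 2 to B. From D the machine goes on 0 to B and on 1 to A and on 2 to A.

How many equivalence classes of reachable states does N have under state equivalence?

Reachable states from the start: {A,B,D}. Unreachable: {C} — drop them.
Start with accepting vs non-accepting: {A,D} | {B}.
Split {A,D} by δ(·,0) → {A} and {D}.
Stable partition: {A} | {B} | {D} — 3 equivalence classes.

3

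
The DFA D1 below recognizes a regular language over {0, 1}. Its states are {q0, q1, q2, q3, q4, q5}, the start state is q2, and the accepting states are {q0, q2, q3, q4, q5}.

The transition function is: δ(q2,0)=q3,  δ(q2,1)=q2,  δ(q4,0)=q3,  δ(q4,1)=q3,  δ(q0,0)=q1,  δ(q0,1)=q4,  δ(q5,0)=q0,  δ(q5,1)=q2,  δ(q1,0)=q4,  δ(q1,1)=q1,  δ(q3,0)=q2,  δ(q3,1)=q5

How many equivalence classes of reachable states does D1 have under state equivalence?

P0 = {q0,q2,q3,q4,q5} | {q1}.
Split {q0,q2,q3,q4,q5} by δ(·,0) → {q2,q3,q4,q5} and {q0}.
Refine {q2,q3,q4,q5} on symbol 0: members go to different blocks, giving {q2,q3,q4} and {q5}.
Split {q2,q3,q4} by δ(·,1) → {q2,q4} and {q3}.
Refine {q2,q4} on symbol 1: members go to different blocks, giving {q2} and {q4}.
The partition is now stable with 6 blocks: {q2} | {q1} | {q0} | {q5} | {q3} | {q4}.

6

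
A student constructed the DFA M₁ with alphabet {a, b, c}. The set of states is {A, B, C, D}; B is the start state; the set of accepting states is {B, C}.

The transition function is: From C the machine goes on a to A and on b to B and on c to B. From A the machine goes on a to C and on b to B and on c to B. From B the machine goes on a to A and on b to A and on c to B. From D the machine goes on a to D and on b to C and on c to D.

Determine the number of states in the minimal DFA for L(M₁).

3

States {D} cannot be reached from the start state, so discard them.
Start with accepting vs non-accepting: {B,C} | {A}.
Split {B,C} by δ(·,b) → {B} and {C}.
The partition is now stable with 3 blocks: {B} | {A} | {C}.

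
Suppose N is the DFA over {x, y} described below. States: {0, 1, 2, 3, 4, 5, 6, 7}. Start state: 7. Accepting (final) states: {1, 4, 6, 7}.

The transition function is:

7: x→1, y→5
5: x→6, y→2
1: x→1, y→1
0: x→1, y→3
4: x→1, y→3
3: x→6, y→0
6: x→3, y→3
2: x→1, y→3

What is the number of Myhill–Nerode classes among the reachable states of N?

Reachable states from the start: {0,1,2,3,5,6,7}. Unreachable: {4} — drop them.
Start with accepting vs non-accepting: {1,6,7} | {0,2,3,5}.
On input x, block {1,6,7} splits into {1,7} and {6}.
Refine {1,7} on symbol y: members go to different blocks, giving {1} and {7}.
On input x, block {0,2,3,5} splits into {0,2} and {3,5}.
The partition is now stable with 5 blocks: {1} | {0,2} | {6} | {7} | {3,5}.

5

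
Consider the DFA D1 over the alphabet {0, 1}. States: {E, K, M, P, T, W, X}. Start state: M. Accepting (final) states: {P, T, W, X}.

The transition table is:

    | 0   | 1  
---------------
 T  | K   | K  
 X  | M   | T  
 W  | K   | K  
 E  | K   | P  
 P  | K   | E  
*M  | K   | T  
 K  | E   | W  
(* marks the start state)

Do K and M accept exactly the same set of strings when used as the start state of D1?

First remove the unreachable states {X}; 6 states remain.
P0 = {P,T,W} | {E,K,M}.
No further refinement is possible. Final partition (2 blocks): {P,T,W} | {E,K,M}.
K and M lie in the same block of the stable partition, so they are equivalent — no string distinguishes them.

Yes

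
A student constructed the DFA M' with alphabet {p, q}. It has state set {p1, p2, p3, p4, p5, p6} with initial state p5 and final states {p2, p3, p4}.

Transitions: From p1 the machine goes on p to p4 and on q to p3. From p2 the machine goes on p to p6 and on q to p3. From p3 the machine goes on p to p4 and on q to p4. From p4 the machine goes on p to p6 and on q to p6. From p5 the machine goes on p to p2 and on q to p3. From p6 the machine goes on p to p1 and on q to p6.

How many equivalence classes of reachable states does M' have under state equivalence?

Initial partition by acceptance: {p2,p3,p4} | {p1,p5,p6}.
On input p, block {p2,p3,p4} splits into {p2,p4} and {p3}.
On input q, block {p2,p4} splits into {p2} and {p4}.
Split {p1,p5,p6} by δ(·,p) → {p1} and {p5} and {p6}.
No further refinement is possible. Final partition (6 blocks): {p2} | {p1} | {p3} | {p4} | {p5} | {p6}.

6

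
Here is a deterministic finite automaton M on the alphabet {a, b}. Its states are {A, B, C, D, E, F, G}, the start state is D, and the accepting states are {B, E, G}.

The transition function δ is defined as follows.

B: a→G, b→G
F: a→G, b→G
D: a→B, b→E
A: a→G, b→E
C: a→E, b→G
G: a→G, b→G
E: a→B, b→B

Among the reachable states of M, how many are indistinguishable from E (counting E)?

States {A,C,F} cannot be reached from the start state, so discard them.
Initial partition by acceptance: {B,E,G} | {D}.
The partition is now stable with 2 blocks: {B,E,G} | {D}.
State E belongs to the block {B,E,G}, which has 3 states.

3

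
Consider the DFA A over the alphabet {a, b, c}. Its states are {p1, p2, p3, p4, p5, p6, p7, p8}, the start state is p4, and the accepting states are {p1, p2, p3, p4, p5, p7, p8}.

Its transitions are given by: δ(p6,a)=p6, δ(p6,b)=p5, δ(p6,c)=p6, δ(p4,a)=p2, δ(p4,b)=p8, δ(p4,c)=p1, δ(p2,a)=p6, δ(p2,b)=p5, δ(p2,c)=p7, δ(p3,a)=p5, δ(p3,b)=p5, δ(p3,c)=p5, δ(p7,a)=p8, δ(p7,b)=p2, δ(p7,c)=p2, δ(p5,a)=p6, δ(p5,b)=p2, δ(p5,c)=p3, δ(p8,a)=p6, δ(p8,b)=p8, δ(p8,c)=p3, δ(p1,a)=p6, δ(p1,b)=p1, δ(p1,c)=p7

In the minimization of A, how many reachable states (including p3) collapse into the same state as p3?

3

Start with accepting vs non-accepting: {p1,p2,p3,p4,p5,p7,p8} | {p6}.
On input a, block {p1,p2,p3,p4,p5,p7,p8} splits into {p1,p2,p5,p8} and {p3,p4,p7}.
No further refinement is possible. Final partition (3 blocks): {p1,p2,p5,p8} | {p6} | {p3,p4,p7}.
State p3 belongs to the block {p3,p4,p7}, which has 3 states.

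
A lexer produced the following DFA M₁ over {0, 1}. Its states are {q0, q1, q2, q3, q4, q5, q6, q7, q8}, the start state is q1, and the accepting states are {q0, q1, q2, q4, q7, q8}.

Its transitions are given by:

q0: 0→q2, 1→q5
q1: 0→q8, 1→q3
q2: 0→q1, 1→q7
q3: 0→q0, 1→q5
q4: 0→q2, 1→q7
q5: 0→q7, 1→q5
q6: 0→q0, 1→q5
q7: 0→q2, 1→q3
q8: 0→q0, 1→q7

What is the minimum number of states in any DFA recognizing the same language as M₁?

3

First remove the unreachable states {q4,q6}; 7 states remain.
Initial partition by acceptance: {q0,q1,q2,q7,q8} | {q3,q5}.
Refine {q0,q1,q2,q7,q8} on symbol 1: members go to different blocks, giving {q0,q1,q7} and {q2,q8}.
Stable partition: {q0,q1,q7} | {q3,q5} | {q2,q8} — 3 equivalence classes.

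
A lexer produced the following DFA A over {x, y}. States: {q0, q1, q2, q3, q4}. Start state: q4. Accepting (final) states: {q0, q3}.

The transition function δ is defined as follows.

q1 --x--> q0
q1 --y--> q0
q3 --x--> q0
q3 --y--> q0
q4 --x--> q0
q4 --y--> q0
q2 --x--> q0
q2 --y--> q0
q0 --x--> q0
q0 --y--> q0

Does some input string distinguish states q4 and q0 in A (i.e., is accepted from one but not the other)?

First remove the unreachable states {q1,q2,q3}; 2 states remain.
P0 = {q0} | {q4}.
Stable partition: {q0} | {q4} — 2 equivalence classes.
q4 and q0 end up in different blocks, so they are distinguishable. For instance, the string 'ε' is accepted from only q0.

Yes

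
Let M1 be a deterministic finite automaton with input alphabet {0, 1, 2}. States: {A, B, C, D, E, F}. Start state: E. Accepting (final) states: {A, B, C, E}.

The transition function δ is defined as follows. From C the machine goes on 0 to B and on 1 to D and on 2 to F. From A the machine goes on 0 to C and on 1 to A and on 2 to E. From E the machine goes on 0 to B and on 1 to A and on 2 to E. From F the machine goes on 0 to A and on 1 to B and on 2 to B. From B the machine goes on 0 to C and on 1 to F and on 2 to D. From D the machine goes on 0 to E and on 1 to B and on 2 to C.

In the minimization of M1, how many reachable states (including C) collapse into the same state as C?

2

P0 = {A,B,C,E} | {D,F}.
On input 1, block {A,B,C,E} splits into {A,E} and {B,C}.
No further refinement is possible. Final partition (3 blocks): {A,E} | {D,F} | {B,C}.
State C belongs to the block {B,C}, which has 2 states.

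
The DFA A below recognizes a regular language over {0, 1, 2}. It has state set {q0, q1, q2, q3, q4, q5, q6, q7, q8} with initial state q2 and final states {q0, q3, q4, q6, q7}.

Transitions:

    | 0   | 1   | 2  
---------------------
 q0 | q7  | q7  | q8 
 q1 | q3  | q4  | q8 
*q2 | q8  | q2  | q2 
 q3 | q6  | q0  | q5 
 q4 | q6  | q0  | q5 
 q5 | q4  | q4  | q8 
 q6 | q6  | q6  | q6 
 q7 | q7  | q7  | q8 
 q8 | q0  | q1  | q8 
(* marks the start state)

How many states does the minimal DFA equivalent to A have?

6

All states are reachable from the start state.
P0 = {q0,q3,q4,q6,q7} | {q1,q2,q5,q8}.
Refine {q0,q3,q4,q6,q7} on symbol 2: members go to different blocks, giving {q0,q3,q4,q7} and {q6}.
On input 0, block {q0,q3,q4,q7} splits into {q0,q7} and {q3,q4}.
Split {q1,q2,q5,q8} by δ(·,0) → {q1,q5} and {q2} and {q8}.
No further refinement is possible. Final partition (6 blocks): {q0,q7} | {q1,q5} | {q6} | {q3,q4} | {q2} | {q8}.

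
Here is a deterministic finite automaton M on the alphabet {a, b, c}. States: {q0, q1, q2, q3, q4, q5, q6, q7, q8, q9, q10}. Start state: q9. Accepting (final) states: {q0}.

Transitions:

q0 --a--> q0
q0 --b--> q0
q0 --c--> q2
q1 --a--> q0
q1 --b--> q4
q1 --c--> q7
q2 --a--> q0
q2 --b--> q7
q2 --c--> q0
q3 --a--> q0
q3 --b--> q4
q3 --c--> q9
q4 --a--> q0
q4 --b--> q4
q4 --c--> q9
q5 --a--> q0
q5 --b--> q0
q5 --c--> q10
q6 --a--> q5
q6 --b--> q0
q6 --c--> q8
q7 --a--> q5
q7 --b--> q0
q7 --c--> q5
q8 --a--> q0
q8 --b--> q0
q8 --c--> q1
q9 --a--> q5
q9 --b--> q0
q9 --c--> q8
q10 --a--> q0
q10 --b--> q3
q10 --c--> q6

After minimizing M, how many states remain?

5

Every state is reachable, so we keep all 11.
P0 = {q0} | {q1,q2,q3,q4,q5,q6,q7,q8,q9,q10}.
Split {q1,q2,q3,q4,q5,q6,q7,q8,q9,q10} by δ(·,a) → {q1,q2,q3,q4,q5,q8,q10} and {q6,q7,q9}.
Refine {q1,q2,q3,q4,q5,q8,q10} on symbol b: members go to different blocks, giving {q1,q3,q4,q10} and {q5,q8} and {q2}.
No further refinement is possible. Final partition (5 blocks): {q0} | {q1,q3,q4,q10} | {q6,q7,q9} | {q5,q8} | {q2}.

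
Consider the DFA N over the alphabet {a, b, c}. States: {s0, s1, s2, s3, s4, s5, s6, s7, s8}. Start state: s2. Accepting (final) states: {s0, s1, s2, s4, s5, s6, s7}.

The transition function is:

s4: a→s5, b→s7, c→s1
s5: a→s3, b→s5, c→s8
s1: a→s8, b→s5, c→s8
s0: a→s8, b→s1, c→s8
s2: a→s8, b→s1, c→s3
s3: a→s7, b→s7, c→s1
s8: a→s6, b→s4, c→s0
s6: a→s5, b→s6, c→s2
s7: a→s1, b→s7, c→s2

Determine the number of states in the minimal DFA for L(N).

P0 = {s0,s1,s2,s4,s5,s6,s7} | {s3,s8}.
Refine {s0,s1,s2,s4,s5,s6,s7} on symbol a: members go to different blocks, giving {s0,s1,s2,s5} and {s4,s6,s7}.
The partition is now stable with 3 blocks: {s0,s1,s2,s5} | {s3,s8} | {s4,s6,s7}.

3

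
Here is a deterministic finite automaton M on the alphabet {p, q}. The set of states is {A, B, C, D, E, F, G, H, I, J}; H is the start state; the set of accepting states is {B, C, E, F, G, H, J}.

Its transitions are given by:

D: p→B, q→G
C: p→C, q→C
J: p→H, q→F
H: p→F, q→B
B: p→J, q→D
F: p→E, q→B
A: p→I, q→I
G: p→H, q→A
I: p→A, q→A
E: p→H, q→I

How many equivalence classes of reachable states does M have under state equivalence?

First remove the unreachable states {C}; 9 states remain.
P0 = {B,E,F,G,H,J} | {A,D,I}.
Refine {B,E,F,G,H,J} on symbol q: members go to different blocks, giving {B,E,G} and {F,H,J}.
Split {A,D,I} by δ(·,p) → {A,I} and {D}.
On input q, block {B,E,G} splits into {E,G} and {B}.
Refine {F,H,J} on symbol p: members go to different blocks, giving {H,J} and {F}.
On input p, block {H,J} splits into {H} and {J}.
Stable partition: {E,G} | {A,I} | {H} | {D} | {B} | {F} | {J} — 7 equivalence classes.

7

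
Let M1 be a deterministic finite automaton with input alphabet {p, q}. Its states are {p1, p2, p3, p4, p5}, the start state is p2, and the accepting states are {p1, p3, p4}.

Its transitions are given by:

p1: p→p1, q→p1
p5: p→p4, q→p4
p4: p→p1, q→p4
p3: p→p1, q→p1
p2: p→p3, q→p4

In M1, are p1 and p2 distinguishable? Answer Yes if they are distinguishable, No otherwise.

First remove the unreachable states {p5}; 4 states remain.
Initial partition by acceptance: {p1,p3,p4} | {p2}.
No further refinement is possible. Final partition (2 blocks): {p1,p3,p4} | {p2}.
p1 and p2 end up in different blocks, so they are distinguishable. For instance, the string 'ε' is accepted from only p1.

Yes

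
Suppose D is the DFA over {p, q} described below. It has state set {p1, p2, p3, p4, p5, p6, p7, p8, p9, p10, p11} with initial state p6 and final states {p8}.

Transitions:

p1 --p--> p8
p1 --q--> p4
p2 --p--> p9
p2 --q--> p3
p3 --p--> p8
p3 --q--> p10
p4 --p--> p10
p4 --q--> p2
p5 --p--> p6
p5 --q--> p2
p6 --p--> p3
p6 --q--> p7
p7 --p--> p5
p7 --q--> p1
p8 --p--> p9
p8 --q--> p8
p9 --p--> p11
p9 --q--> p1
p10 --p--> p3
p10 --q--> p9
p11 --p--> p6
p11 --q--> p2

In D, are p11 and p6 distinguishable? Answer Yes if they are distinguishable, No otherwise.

Yes

P0 = {p8} | {p1,p2,p3,p4,p5,p6,p7,p9,p10,p11}.
On input p, block {p1,p2,p3,p4,p5,p6,p7,p9,p10,p11} splits into {p2,p4,p5,p6,p7,p9,p10,p11} and {p1,p3}.
On input p, block {p2,p4,p5,p6,p7,p9,p10,p11} splits into {p2,p4,p5,p7,p9,p11} and {p6,p10}.
On input p, block {p2,p4,p5,p7,p9,p11} splits into {p2,p7,p9} and {p4,p5,p11}.
Refine {p2,p7,p9} on symbol p: members go to different blocks, giving {p7,p9} and {p2}.
Split {p1,p3} by δ(·,q) → {p1} and {p3}.
No further refinement is possible. Final partition (7 blocks): {p8} | {p7,p9} | {p1} | {p6,p10} | {p4,p5,p11} | {p2} | {p3}.
p11 and p6 end up in different blocks, so they are distinguishable. For instance, the string 'pp' is accepted from only p6.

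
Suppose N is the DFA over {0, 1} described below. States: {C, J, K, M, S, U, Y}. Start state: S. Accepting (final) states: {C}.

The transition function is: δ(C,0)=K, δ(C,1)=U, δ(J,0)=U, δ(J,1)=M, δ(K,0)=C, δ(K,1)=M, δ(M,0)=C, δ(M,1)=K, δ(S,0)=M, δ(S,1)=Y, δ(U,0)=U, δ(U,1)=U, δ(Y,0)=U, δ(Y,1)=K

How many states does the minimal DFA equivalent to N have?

Reachable states from the start: {C,K,M,S,U,Y}. Unreachable: {J} — drop them.
Start with accepting vs non-accepting: {C} | {K,M,S,U,Y}.
Split {K,M,S,U,Y} by δ(·,0) → {S,U,Y} and {K,M}.
Split {S,U,Y} by δ(·,0) → {U,Y} and {S}.
On input 1, block {U,Y} splits into {Y} and {U}.
No further refinement is possible. Final partition (5 blocks): {C} | {Y} | {K,M} | {S} | {U}.

5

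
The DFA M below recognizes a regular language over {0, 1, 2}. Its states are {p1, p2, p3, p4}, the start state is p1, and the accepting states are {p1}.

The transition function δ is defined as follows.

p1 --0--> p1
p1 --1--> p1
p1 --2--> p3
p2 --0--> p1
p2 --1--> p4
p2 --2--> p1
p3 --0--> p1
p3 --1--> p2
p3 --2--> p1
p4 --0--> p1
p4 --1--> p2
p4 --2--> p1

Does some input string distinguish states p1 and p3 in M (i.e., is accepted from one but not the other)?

Every state is reachable, so we keep all 4.
Start with accepting vs non-accepting: {p1} | {p2,p3,p4}.
Stable partition: {p1} | {p2,p3,p4} — 2 equivalence classes.
p1 and p3 end up in different blocks, so they are distinguishable. For instance, the string 'ε' is accepted from only p1.

Yes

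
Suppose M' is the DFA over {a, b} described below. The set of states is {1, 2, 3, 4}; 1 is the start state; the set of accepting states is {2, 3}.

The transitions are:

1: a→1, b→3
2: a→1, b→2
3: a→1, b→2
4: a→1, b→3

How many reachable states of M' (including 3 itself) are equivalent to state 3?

States {4} cannot be reached from the start state, so discard them.
Initial partition by acceptance: {2,3} | {1}.
No further refinement is possible. Final partition (2 blocks): {2,3} | {1}.
State 3 belongs to the block {2,3}, which has 2 states.

2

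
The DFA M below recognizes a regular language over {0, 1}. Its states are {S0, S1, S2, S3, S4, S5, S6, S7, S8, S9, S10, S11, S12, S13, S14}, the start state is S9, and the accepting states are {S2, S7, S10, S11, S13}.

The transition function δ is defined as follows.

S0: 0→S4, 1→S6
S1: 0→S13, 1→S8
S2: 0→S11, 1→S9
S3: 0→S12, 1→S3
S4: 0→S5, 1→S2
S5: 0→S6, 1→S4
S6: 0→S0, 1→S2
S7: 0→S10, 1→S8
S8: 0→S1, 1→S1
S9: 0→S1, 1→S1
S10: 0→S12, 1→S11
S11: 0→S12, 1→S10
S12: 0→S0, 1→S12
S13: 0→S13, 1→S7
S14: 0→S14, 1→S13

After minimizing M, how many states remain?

8

States {S3,S14} cannot be reached from the start state, so discard them.
Initial partition by acceptance: {S2,S7,S10,S11,S13} | {S0,S1,S4,S5,S6,S8,S9,S12}.
Refine {S2,S7,S10,S11,S13} on symbol 0: members go to different blocks, giving {S2,S7,S13} and {S10,S11}.
On input 0, block {S2,S7,S13} splits into {S2,S7} and {S13}.
Split {S0,S1,S4,S5,S6,S8,S9,S12} by δ(·,0) → {S0,S4,S5,S6,S8,S9,S12} and {S1}.
On input 0, block {S0,S4,S5,S6,S8,S9,S12} splits into {S0,S4,S5,S6,S12} and {S8,S9}.
On input 1, block {S0,S4,S5,S6,S12} splits into {S0,S5,S12} and {S4,S6}.
On input 0, block {S0,S5,S12} splits into {S0,S5} and {S12}.
No further refinement is possible. Final partition (8 blocks): {S2,S7} | {S0,S5} | {S10,S11} | {S13} | {S1} | {S8,S9} | {S4,S6} | {S12}.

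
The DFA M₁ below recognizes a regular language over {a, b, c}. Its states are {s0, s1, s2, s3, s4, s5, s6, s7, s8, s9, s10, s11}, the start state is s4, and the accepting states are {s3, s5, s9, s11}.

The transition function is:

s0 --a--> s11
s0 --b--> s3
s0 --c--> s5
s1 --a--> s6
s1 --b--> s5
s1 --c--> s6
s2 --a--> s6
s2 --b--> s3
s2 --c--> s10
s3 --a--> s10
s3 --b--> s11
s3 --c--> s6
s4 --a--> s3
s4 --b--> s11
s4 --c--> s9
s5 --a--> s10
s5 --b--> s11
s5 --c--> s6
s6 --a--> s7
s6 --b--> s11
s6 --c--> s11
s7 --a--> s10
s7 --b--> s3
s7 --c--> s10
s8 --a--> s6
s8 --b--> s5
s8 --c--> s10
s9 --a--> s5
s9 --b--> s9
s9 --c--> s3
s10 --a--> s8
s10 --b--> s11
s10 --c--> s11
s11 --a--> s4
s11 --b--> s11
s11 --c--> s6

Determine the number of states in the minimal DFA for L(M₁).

6

Reachable states from the start: {s3,s4,s5,s6,s7,s8,s9,s10,s11}. Unreachable: {s0,s1,s2} — drop them.
Start with accepting vs non-accepting: {s3,s5,s9,s11} | {s4,s6,s7,s8,s10}.
On input a, block {s3,s5,s9,s11} splits into {s3,s5,s11} and {s9}.
Refine {s4,s6,s7,s8,s10} on symbol a: members go to different blocks, giving {s6,s7,s8,s10} and {s4}.
Split {s3,s5,s11} by δ(·,a) → {s3,s5} and {s11}.
Split {s6,s7,s8,s10} by δ(·,b) → {s6,s10} and {s7,s8}.
No further refinement is possible. Final partition (6 blocks): {s3,s5} | {s6,s10} | {s9} | {s4} | {s11} | {s7,s8}.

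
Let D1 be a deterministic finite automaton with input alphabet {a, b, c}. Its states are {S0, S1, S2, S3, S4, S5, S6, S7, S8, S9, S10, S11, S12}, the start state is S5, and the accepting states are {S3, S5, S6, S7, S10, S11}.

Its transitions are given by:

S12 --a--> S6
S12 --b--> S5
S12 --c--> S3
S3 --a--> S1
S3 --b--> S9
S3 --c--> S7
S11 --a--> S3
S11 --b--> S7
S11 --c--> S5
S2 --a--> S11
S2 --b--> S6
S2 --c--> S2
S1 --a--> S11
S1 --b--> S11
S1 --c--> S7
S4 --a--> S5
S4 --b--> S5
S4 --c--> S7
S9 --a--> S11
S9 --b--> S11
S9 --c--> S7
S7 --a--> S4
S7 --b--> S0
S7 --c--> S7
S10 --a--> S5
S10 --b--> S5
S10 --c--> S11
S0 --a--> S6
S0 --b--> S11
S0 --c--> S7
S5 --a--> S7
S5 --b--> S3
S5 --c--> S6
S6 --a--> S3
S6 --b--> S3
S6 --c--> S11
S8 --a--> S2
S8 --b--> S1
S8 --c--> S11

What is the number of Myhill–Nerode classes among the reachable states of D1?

3

First remove the unreachable states {S2,S8,S10,S12}; 9 states remain.
Start with accepting vs non-accepting: {S3,S5,S6,S7,S11} | {S0,S1,S4,S9}.
Split {S3,S5,S6,S7,S11} by δ(·,a) → {S5,S6,S11} and {S3,S7}.
The partition is now stable with 3 blocks: {S5,S6,S11} | {S0,S1,S4,S9} | {S3,S7}.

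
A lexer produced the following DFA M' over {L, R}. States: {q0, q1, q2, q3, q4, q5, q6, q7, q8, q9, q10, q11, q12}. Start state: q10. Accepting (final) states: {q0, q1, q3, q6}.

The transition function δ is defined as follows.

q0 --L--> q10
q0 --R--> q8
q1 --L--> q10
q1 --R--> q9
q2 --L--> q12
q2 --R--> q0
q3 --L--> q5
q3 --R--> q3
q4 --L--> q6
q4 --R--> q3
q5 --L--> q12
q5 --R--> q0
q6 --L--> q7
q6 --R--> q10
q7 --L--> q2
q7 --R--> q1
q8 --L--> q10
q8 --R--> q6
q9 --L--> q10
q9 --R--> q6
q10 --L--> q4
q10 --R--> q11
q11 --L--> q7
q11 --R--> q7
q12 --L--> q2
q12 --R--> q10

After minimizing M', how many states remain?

Every state is reachable, so we keep all 13.
Start with accepting vs non-accepting: {q0,q1,q3,q6} | {q2,q4,q5,q7,q8,q9,q10,q11,q12}.
On input R, block {q0,q1,q3,q6} splits into {q0,q1,q6} and {q3}.
Refine {q2,q4,q5,q7,q8,q9,q10,q11,q12} on symbol L: members go to different blocks, giving {q2,q5,q7,q8,q9,q10,q11,q12} and {q4}.
Refine {q2,q5,q7,q8,q9,q10,q11,q12} on symbol L: members go to different blocks, giving {q2,q5,q7,q8,q9,q11,q12} and {q10}.
On input L, block {q0,q1,q6} splits into {q0,q1} and {q6}.
Refine {q2,q5,q7,q8,q9,q11,q12} on symbol L: members go to different blocks, giving {q2,q5,q7,q11,q12} and {q8,q9}.
Split {q2,q5,q7,q11,q12} by δ(·,R) → {q2,q5,q7} and {q11} and {q12}.
On input L, block {q2,q5,q7} splits into {q2,q5} and {q7}.
The partition is now stable with 10 blocks: {q0,q1} | {q2,q5} | {q3} | {q4} | {q10} | {q6} | {q8,q9} | {q11} | {q12} | {q7}.

10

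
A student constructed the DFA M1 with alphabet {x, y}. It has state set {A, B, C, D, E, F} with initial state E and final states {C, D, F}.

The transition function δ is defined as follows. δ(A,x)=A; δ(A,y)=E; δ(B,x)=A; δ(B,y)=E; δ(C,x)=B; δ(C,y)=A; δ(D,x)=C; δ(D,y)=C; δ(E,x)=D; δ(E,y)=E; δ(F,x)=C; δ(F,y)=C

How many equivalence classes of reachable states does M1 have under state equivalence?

Reachable states from the start: {A,B,C,D,E}. Unreachable: {F} — drop them.
Start with accepting vs non-accepting: {C,D} | {A,B,E}.
On input x, block {C,D} splits into {C} and {D}.
On input x, block {A,B,E} splits into {A,B} and {E}.
The partition is now stable with 4 blocks: {C} | {A,B} | {D} | {E}.

4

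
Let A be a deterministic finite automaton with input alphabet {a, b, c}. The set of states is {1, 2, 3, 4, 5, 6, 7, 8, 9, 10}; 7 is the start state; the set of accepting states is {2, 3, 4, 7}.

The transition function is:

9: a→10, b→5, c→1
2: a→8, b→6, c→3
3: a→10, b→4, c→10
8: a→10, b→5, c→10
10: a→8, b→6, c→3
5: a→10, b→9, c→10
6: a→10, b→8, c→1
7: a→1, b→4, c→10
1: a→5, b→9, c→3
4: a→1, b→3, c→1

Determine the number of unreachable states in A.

BFS from 7 reaches {1, 3, 4, 5, 6, 7, 8, 9, 10}; the 1 state(s) 2 are never visited.

1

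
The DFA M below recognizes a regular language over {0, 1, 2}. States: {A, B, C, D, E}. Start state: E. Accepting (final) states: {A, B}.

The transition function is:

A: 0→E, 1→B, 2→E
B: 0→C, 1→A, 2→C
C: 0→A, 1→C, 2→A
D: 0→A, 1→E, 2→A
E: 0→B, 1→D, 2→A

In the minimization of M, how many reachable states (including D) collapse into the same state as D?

All states are reachable from the start state.
Initial partition by acceptance: {A,B} | {C,D,E}.
No further refinement is possible. Final partition (2 blocks): {A,B} | {C,D,E}.
The equivalence class containing D is {C,D,E}, of size 3.

3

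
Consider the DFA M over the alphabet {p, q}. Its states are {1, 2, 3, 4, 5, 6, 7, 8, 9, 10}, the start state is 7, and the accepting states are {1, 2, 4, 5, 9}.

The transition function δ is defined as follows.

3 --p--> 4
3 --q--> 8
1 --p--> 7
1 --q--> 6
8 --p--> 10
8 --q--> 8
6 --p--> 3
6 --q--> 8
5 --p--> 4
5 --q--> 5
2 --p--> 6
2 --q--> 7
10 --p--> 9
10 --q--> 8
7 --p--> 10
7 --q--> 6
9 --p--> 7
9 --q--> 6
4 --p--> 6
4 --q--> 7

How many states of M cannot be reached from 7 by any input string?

BFS from 7 reaches {3, 4, 6, 7, 8, 9, 10}; the 3 state(s) 1, 2, 5 are never visited.

3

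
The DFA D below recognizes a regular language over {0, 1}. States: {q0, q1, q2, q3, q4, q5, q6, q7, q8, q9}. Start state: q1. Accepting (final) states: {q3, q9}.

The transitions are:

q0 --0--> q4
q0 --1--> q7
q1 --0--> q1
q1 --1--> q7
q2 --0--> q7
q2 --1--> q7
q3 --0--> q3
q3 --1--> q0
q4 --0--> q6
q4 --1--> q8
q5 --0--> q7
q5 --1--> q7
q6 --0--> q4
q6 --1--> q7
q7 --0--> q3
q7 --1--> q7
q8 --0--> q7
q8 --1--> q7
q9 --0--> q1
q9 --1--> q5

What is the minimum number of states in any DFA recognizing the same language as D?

6

States {q2,q5,q9} cannot be reached from the start state, so discard them.
Initial partition by acceptance: {q3} | {q0,q1,q4,q6,q7,q8}.
Split {q0,q1,q4,q6,q7,q8} by δ(·,0) → {q0,q1,q4,q6,q8} and {q7}.
Split {q0,q1,q4,q6,q8} by δ(·,0) → {q0,q1,q4,q6} and {q8}.
Split {q0,q1,q4,q6} by δ(·,1) → {q0,q1,q6} and {q4}.
Refine {q0,q1,q6} on symbol 0: members go to different blocks, giving {q0,q6} and {q1}.
Stable partition: {q3} | {q0,q6} | {q7} | {q8} | {q4} | {q1} — 6 equivalence classes.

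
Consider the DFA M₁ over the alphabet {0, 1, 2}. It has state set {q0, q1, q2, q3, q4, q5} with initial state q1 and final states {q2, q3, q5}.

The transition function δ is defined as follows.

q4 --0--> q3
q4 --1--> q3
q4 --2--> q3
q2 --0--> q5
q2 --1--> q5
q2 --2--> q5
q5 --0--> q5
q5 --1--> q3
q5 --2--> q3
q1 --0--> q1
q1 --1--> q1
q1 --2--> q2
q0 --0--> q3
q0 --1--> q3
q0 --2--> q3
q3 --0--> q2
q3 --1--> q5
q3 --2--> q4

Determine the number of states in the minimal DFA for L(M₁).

5

Reachable states from the start: {q1,q2,q3,q4,q5}. Unreachable: {q0} — drop them.
Start with accepting vs non-accepting: {q2,q3,q5} | {q1,q4}.
Refine {q2,q3,q5} on symbol 2: members go to different blocks, giving {q2,q5} and {q3}.
On input 1, block {q2,q5} splits into {q2} and {q5}.
On input 0, block {q1,q4} splits into {q1} and {q4}.
The partition is now stable with 5 blocks: {q2} | {q1} | {q3} | {q5} | {q4}.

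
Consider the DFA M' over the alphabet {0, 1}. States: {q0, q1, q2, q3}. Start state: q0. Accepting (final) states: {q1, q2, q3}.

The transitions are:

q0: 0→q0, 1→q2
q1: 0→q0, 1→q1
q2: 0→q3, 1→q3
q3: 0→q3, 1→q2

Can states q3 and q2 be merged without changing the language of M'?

Reachable states from the start: {q0,q2,q3}. Unreachable: {q1} — drop them.
Start with accepting vs non-accepting: {q2,q3} | {q0}.
The partition is now stable with 2 blocks: {q2,q3} | {q0}.
q3 and q2 lie in the same block of the stable partition, so they are equivalent — no string distinguishes them.

Yes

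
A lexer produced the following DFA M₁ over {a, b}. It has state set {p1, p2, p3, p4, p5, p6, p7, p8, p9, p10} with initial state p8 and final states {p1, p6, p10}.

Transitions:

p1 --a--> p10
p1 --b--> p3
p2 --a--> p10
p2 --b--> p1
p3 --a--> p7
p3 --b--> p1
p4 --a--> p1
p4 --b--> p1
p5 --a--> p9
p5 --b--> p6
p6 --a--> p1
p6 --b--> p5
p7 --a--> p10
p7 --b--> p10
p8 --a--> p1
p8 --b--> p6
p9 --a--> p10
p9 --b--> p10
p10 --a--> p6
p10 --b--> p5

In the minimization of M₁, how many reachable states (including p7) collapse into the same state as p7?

3

States {p2,p4} cannot be reached from the start state, so discard them.
Start with accepting vs non-accepting: {p1,p6,p10} | {p3,p5,p7,p8,p9}.
On input a, block {p3,p5,p7,p8,p9} splits into {p7,p8,p9} and {p3,p5}.
The partition is now stable with 3 blocks: {p1,p6,p10} | {p7,p8,p9} | {p3,p5}.
State p7 belongs to the block {p7,p8,p9}, which has 3 states.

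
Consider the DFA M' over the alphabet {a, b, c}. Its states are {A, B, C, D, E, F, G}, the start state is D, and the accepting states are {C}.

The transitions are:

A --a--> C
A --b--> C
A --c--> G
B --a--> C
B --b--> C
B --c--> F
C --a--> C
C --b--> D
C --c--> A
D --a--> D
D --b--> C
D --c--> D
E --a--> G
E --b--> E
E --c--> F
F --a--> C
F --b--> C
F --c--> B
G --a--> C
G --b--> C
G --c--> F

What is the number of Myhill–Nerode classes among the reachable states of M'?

States {E} cannot be reached from the start state, so discard them.
Start with accepting vs non-accepting: {C} | {A,B,D,F,G}.
Refine {A,B,D,F,G} on symbol a: members go to different blocks, giving {A,B,F,G} and {D}.
The partition is now stable with 3 blocks: {C} | {A,B,F,G} | {D}.

3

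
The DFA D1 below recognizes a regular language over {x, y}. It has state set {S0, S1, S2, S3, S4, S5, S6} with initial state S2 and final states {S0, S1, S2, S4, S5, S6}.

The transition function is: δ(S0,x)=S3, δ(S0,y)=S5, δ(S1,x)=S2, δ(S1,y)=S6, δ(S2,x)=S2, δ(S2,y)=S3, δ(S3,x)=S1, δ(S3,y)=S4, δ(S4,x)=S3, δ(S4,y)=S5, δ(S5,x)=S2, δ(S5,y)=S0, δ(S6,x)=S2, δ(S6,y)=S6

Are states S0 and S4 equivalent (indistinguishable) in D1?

All states are reachable from the start state.
Start with accepting vs non-accepting: {S0,S1,S2,S4,S5,S6} | {S3}.
On input x, block {S0,S1,S2,S4,S5,S6} splits into {S1,S2,S5,S6} and {S0,S4}.
Refine {S1,S2,S5,S6} on symbol y: members go to different blocks, giving {S1,S6} and {S2} and {S5}.
Stable partition: {S1,S6} | {S3} | {S0,S4} | {S2} | {S5} — 5 equivalence classes.
S0 and S4 lie in the same block of the stable partition, so they are equivalent — no string distinguishes them.

Yes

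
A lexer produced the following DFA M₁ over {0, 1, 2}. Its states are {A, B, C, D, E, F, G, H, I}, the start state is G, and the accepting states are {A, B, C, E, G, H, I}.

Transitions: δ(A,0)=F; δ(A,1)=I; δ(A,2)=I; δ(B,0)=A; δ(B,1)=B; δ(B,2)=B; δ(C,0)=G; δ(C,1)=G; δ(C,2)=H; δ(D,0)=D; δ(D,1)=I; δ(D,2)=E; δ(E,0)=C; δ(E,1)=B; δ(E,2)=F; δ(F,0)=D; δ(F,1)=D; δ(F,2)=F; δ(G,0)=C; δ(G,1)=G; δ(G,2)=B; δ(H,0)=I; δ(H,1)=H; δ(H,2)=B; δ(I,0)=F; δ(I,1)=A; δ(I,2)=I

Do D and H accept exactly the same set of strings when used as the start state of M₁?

No

All states are reachable from the start state.
Start with accepting vs non-accepting: {A,B,C,E,G,H,I} | {D,F}.
On input 0, block {A,B,C,E,G,H,I} splits into {B,C,E,G,H} and {A,I}.
Split {B,C,E,G,H} by δ(·,0) → {C,E,G} and {B,H}.
Split {C,E,G} by δ(·,1) → {C,G} and {E}.
On input 1, block {D,F} splits into {D} and {F}.
Stable partition: {C,G} | {D} | {A,I} | {B,H} | {E} | {F} — 6 equivalence classes.
D and H end up in different blocks, so they are distinguishable. For instance, the string 'ε' is accepted from only H.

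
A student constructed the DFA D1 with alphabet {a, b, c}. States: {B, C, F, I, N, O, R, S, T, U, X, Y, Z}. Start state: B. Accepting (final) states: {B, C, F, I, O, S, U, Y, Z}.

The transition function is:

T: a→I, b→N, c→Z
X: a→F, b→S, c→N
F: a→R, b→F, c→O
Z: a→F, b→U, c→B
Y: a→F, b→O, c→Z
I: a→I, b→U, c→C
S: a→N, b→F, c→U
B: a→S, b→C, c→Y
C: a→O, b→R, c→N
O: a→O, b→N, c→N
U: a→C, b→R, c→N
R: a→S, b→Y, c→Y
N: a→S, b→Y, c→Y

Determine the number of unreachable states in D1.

BFS from B reaches {B, C, F, N, O, R, S, U, Y, Z}; the 3 state(s) I, T, X are never visited.

3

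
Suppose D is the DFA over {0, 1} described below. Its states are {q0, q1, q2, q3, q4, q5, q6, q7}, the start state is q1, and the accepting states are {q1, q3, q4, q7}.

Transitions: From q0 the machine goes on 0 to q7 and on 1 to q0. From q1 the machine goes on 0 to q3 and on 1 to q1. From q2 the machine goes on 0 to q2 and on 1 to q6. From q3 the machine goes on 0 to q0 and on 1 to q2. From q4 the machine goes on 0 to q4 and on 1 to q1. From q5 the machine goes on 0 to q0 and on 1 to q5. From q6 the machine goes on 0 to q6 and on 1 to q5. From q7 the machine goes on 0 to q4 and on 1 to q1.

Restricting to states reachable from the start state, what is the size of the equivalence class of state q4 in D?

2

Every state is reachable, so we keep all 8.
Start with accepting vs non-accepting: {q1,q3,q4,q7} | {q0,q2,q5,q6}.
Split {q1,q3,q4,q7} by δ(·,0) → {q1,q4,q7} and {q3}.
Refine {q1,q4,q7} on symbol 0: members go to different blocks, giving {q4,q7} and {q1}.
On input 0, block {q0,q2,q5,q6} splits into {q2,q5,q6} and {q0}.
Refine {q2,q5,q6} on symbol 0: members go to different blocks, giving {q2,q6} and {q5}.
Refine {q2,q6} on symbol 1: members go to different blocks, giving {q2} and {q6}.
The partition is now stable with 7 blocks: {q4,q7} | {q2} | {q3} | {q1} | {q0} | {q5} | {q6}.
State q4 belongs to the block {q4,q7}, which has 2 states.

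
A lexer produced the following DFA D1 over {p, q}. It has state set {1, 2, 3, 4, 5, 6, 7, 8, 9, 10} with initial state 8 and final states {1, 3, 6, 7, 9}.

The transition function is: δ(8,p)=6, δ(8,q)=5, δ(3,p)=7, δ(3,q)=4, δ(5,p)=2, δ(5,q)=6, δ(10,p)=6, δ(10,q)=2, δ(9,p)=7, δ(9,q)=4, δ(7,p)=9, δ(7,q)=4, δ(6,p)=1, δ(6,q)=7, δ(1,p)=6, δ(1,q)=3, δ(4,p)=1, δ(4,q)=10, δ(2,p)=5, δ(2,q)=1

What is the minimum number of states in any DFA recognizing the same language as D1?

All states are reachable from the start state.
Initial partition by acceptance: {1,3,6,7,9} | {2,4,5,8,10}.
Refine {1,3,6,7,9} on symbol q: members go to different blocks, giving {3,7,9} and {1,6}.
Refine {2,4,5,8,10} on symbol p: members go to different blocks, giving {4,8,10} and {2,5}.
On input q, block {4,8,10} splits into {8,10} and {4}.
The partition is now stable with 5 blocks: {3,7,9} | {8,10} | {1,6} | {2,5} | {4}.

5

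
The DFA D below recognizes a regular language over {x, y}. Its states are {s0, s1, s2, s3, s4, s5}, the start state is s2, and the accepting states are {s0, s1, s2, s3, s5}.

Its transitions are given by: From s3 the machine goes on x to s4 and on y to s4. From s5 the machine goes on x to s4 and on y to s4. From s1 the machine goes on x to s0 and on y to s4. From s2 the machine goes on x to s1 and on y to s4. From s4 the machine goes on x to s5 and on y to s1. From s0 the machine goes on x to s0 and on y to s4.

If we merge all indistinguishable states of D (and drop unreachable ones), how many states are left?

First remove the unreachable states {s3}; 5 states remain.
P0 = {s0,s1,s2,s5} | {s4}.
Refine {s0,s1,s2,s5} on symbol x: members go to different blocks, giving {s0,s1,s2} and {s5}.
Stable partition: {s0,s1,s2} | {s4} | {s5} — 3 equivalence classes.

3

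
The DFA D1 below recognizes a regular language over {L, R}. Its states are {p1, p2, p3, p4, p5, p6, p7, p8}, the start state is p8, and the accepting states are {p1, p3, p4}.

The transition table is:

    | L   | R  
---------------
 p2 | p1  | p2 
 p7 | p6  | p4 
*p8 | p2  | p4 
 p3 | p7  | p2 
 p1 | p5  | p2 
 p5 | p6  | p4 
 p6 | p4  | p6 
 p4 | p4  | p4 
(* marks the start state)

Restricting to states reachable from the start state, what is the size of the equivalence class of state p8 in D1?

Reachable states from the start: {p1,p2,p4,p5,p6,p8}. Unreachable: {p3,p7} — drop them.
Start with accepting vs non-accepting: {p1,p4} | {p2,p5,p6,p8}.
On input L, block {p1,p4} splits into {p1} and {p4}.
Split {p2,p5,p6,p8} by δ(·,L) → {p5,p8} and {p2} and {p6}.
Refine {p5,p8} on symbol L: members go to different blocks, giving {p5} and {p8}.
No further refinement is possible. Final partition (6 blocks): {p1} | {p5} | {p4} | {p2} | {p6} | {p8}.
The equivalence class containing p8 is {p8}, of size 1.

1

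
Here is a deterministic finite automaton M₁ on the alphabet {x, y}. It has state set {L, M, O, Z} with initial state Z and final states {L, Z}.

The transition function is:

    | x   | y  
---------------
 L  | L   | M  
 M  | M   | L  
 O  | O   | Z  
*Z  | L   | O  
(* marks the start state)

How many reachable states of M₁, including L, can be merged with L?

Start with accepting vs non-accepting: {L,Z} | {M,O}.
The partition is now stable with 2 blocks: {L,Z} | {M,O}.
The equivalence class containing L is {L,Z}, of size 2.

2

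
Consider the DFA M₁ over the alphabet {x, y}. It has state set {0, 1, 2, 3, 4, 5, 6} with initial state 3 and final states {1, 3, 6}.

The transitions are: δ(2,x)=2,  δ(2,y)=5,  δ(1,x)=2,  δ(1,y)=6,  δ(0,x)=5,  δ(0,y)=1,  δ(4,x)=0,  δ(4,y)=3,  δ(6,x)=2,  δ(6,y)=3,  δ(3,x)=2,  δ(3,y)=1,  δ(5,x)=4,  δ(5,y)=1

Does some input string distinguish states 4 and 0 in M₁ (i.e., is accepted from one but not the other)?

All states are reachable from the start state.
Start with accepting vs non-accepting: {1,3,6} | {0,2,4,5}.
Split {0,2,4,5} by δ(·,y) → {0,4,5} and {2}.
The partition is now stable with 3 blocks: {1,3,6} | {0,4,5} | {2}.
4 and 0 lie in the same block of the stable partition, so they are equivalent — no string distinguishes them.

No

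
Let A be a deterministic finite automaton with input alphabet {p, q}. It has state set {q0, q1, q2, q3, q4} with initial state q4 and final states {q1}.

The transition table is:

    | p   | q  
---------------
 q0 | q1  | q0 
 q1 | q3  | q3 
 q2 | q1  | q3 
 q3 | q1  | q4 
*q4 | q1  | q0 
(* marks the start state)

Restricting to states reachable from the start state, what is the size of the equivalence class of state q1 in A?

First remove the unreachable states {q2}; 4 states remain.
P0 = {q1} | {q0,q3,q4}.
No further refinement is possible. Final partition (2 blocks): {q1} | {q0,q3,q4}.
The equivalence class containing q1 is {q1}, of size 1.

1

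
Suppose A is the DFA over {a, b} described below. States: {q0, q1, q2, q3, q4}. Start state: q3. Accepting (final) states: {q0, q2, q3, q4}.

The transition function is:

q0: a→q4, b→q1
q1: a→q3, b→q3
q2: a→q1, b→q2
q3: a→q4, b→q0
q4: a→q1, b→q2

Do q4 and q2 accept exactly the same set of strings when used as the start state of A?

All states are reachable from the start state.
Initial partition by acceptance: {q0,q2,q3,q4} | {q1}.
On input a, block {q0,q2,q3,q4} splits into {q0,q3} and {q2,q4}.
Refine {q0,q3} on symbol b: members go to different blocks, giving {q0} and {q3}.
No further refinement is possible. Final partition (4 blocks): {q0} | {q1} | {q2,q4} | {q3}.
q4 and q2 lie in the same block of the stable partition, so they are equivalent — no string distinguishes them.

Yes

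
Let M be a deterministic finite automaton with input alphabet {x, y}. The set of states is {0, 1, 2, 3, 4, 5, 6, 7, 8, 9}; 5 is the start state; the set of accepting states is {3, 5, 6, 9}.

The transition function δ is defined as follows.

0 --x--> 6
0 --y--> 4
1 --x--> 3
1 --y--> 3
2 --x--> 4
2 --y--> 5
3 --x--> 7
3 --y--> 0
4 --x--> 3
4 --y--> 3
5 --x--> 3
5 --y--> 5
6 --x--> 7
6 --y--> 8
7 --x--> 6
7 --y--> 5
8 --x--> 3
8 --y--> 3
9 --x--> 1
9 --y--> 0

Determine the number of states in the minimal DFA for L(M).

6

Reachable states from the start: {0,3,4,5,6,7,8}. Unreachable: {1,2,9} — drop them.
Start with accepting vs non-accepting: {3,5,6} | {0,4,7,8}.
Split {3,5,6} by δ(·,x) → {3,6} and {5}.
Refine {0,4,7,8} on symbol y: members go to different blocks, giving {4,8} and {0} and {7}.
Refine {3,6} on symbol y: members go to different blocks, giving {3} and {6}.
The partition is now stable with 6 blocks: {3} | {4,8} | {5} | {0} | {7} | {6}.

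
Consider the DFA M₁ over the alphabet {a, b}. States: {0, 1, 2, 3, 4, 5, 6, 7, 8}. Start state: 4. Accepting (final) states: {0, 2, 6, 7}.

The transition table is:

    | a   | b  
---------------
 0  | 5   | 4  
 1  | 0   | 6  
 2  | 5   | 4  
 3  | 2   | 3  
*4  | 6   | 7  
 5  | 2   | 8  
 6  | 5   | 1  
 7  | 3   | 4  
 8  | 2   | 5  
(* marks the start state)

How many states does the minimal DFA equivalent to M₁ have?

All states are reachable from the start state.
P0 = {0,2,6,7} | {1,3,4,5,8}.
On input b, block {1,3,4,5,8} splits into {3,5,8} and {1,4}.
No further refinement is possible. Final partition (3 blocks): {0,2,6,7} | {3,5,8} | {1,4}.

3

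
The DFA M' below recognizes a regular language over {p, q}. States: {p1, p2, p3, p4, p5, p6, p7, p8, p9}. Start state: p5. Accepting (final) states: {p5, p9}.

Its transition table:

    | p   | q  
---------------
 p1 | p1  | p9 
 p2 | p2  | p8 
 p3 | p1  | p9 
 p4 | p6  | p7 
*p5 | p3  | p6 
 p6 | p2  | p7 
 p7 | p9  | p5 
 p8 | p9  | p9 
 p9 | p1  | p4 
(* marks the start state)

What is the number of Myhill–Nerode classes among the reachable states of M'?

4

Every state is reachable, so we keep all 9.
P0 = {p5,p9} | {p1,p2,p3,p4,p6,p7,p8}.
Refine {p1,p2,p3,p4,p6,p7,p8} on symbol p: members go to different blocks, giving {p1,p2,p3,p4,p6} and {p7,p8}.
Split {p1,p2,p3,p4,p6} by δ(·,q) → {p2,p4,p6} and {p1,p3}.
Stable partition: {p5,p9} | {p2,p4,p6} | {p7,p8} | {p1,p3} — 4 equivalence classes.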